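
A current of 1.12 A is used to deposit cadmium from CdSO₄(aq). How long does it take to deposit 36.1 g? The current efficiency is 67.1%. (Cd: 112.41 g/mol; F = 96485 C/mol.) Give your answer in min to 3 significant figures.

1370 min

n(Cd) = 36.1 / 112.41 = 0.3211 mol
Cd²⁺ + 2e⁻ → Cd, so n(e⁻) = 2 × 0.3211 = 0.6422 mol
Q = 0.6422 × 96485 / 0.671 = 92340 C
t = Q / I = 92340 / 1.12 = 82450 s = 1370 min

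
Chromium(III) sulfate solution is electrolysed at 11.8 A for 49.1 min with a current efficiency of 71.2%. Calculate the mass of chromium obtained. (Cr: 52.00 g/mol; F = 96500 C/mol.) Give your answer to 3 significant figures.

Q = 11.8 × 2946 = 34760 C
n(e⁻) = 34760 / 96500 = 0.3602 mol
Cr³⁺ + 3e⁻ → Cr, so theoretical m(Cr) = 0.1201 × 52.00 = 6.245 g
Actual mass = 71.2% × 6.245 = 4.45 g

4.45 g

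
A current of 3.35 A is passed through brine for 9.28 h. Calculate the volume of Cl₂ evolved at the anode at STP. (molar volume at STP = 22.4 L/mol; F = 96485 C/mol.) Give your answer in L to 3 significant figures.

13.0 L

Q = 3.35 A × 33408 s = 1.119×10^5 C
Moles of electrons = 1.119×10^5 / 96485 = 1.160 mol
2Cl⁻ → Cl₂ + 2e⁻, so n(Cl₂) = 1.160 / 2 = 0.5800 mol
V = 0.5800 × 22.4 = 12.99 L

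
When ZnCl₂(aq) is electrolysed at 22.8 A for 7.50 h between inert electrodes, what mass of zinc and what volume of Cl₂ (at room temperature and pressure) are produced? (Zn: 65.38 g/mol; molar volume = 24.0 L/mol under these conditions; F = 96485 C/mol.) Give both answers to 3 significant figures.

Q = 22.8 × 27000 = 6.156×10^5 C; n(e⁻) = 6.156×10^5 / 96485 = 6.380 mol
Cathode: Zn²⁺ + 2e⁻ → Zn → n(Zn) = 6.380/2 = 3.190 mol → 209 g
Anode: 2Cl⁻ → Cl₂ + 2e⁻ → n(Cl₂) = 6.380/2 = 3.190 mol → 76.6 L

209 g Zn; 76.6 L Cl₂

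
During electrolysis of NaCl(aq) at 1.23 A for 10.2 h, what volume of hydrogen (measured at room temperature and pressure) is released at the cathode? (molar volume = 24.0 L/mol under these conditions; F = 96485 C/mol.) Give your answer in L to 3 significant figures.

5.62 L

Q = 1.23 A × 36720 s = 45170 C
Moles of electrons = 45170 / 96485 = 0.4682 mol
2H⁺ + 2e⁻ → H₂, so n(H₂) = 0.4682 / 2 = 0.2341 mol
V = 0.2341 × 24.0 = 5.618 L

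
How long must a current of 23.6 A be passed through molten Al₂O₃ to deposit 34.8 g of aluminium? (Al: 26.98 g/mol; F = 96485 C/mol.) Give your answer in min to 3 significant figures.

n(Al) = 34.8 / 26.98 = 1.290 mol
Al³⁺ + 3e⁻ → Al, so n(e⁻) = 3 × 1.290 = 3.870 mol
Q = 3.870 × 96485 = 3.734×10^5 C
t = Q / I = 3.734×10^5 / 23.6 = 15820 s = 264 min

264 min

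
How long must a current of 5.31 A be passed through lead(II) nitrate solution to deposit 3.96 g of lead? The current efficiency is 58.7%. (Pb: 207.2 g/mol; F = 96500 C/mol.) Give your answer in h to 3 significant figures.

n(Pb) = 3.96 / 207.2 = 0.01911 mol
Pb²⁺ + 2e⁻ → Pb, so n(e⁻) = 2 × 0.01911 = 0.03822 mol
Q = 0.03822 × 96500 / 0.587 = 6283 C
t = Q / I = 6283 / 5.31 = 1183 s = 0.329 h

0.329 h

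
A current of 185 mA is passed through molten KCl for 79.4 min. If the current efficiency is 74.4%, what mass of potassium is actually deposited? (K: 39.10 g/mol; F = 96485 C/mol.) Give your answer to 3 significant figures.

Q = 0.185 × 4764 = 881.3 C
n(e⁻) = 881.3 / 96485 = 0.009134 mol
K⁺ + e⁻ → K, so theoretical m(K) = 0.009134 × 39.10 = 0.3571 g
Actual mass = 74.4% × 0.3571 = 0.266 g

0.266 g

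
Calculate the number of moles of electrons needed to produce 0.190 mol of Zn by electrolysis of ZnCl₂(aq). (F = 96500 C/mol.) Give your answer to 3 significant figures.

Zn²⁺ + 2e⁻ → Zn, so n(e⁻) = 2 × 0.190 = 0.3800 mol

0.380 mol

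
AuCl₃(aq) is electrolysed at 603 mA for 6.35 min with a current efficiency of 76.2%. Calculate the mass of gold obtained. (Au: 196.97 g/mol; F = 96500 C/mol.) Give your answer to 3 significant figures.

0.119 g

Q = 0.603 × 381 = 229.7 C
n(e⁻) = 229.7 / 96500 = 0.002380 mol
Au³⁺ + 3e⁻ → Au, so theoretical m(Au) = 7.933×10^-4 × 196.97 = 0.1563 g
Actual mass = 76.2% × 0.1563 = 0.119 g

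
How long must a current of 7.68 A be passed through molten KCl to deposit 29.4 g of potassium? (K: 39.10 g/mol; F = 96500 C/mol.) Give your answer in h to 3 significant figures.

n(K) = 29.4 / 39.10 = 0.7519 mol
K⁺ + e⁻ → K, so n(e⁻) = 0.7519 mol
Q = 0.7519 × 96500 = 72560 C
t = Q / I = 72560 / 7.68 = 9448 s = 2.62 h

2.62 h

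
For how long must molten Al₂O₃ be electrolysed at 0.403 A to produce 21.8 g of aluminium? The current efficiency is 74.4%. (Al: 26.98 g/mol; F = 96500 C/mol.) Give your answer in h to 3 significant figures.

n(Al) = 21.8 / 26.98 = 0.8080 mol
Al³⁺ + 3e⁻ → Al, so n(e⁻) = 3 × 0.8080 = 2.424 mol
Q = 2.424 × 96500 / 0.744 = 3.144×10^5 C
t = Q / I = 3.144×10^5 / 0.403 = 7.801×10^5 s = 217 h

217 h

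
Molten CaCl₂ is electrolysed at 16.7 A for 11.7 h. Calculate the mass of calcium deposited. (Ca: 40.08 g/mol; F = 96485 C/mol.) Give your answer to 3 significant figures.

Charge passed = 16.7 × 42120 = 7.034×10^5 C
n(e⁻) = Q/F = 7.034×10^5/96485 = 7.290 mol
Ca²⁺ + 2e⁻ → Ca, so n(Ca) = 7.290 / 2 = 3.645 mol
m = 3.645 × 40.08 = 146 g

146 g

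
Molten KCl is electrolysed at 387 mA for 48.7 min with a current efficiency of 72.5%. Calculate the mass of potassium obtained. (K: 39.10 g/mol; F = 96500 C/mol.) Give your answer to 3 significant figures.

Q = 0.387 × 2922 = 1131 C
n(e⁻) = 1131 / 96500 = 0.01172 mol
K⁺ + e⁻ → K, so theoretical m(K) = 0.01172 × 39.10 = 0.4583 g
Actual mass = 72.5% × 0.4583 = 0.332 g

0.332 g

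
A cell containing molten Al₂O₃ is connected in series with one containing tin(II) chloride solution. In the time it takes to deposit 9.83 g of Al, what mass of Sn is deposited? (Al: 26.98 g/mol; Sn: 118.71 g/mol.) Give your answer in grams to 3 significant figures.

n(Al) = 9.83 / 26.98 = 0.3643 mol
Al³⁺ + 3e⁻ → Al, so n(e⁻) = 3 × 0.3643 = 1.093 mol
Since the cells are in series, n(e⁻) in the Sn cell is also 1.093 mol.
Sn²⁺ + 2e⁻ → Sn, so n(Sn) = 1.093 / 2 = 0.5465 mol
m(Sn) = 0.5465 × 118.71 = 64.9 g

64.9 g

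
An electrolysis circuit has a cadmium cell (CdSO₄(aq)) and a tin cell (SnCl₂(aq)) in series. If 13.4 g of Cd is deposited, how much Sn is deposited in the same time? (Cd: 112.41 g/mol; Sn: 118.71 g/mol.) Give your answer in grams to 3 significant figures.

n(Cd) = 13.4 / 112.41 = 0.1192 mol
Cd²⁺ + 2e⁻ → Cd, so n(e⁻) = 2 × 0.1192 = 0.2384 mol
In series, the same 0.2384 mol of electrons flows through the second cell.
Sn²⁺ + 2e⁻ → Sn, so n(Sn) = 0.2384 / 2 = 0.1192 mol
m(Sn) = 0.1192 × 118.71 = 14.2 g

14.2 g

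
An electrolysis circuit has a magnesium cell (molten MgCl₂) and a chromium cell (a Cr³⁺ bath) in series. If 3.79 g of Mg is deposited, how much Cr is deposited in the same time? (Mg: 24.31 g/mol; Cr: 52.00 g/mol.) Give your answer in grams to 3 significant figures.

n(Mg) = 3.79 / 24.31 = 0.1559 mol
Mg²⁺ + 2e⁻ → Mg, so n(e⁻) = 2 × 0.1559 = 0.3118 mol
In series, the same 0.3118 mol of electrons flows through the second cell.
Cr³⁺ + 3e⁻ → Cr, so n(Cr) = 0.3118 / 3 = 0.1039 mol
m(Cr) = 0.1039 × 52.00 = 5.40 g

5.40 g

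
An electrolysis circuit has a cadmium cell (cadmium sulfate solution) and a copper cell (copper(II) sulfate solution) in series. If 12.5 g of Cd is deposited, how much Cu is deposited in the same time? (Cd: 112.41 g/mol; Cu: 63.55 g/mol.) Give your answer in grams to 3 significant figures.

7.07 g

n(Cd) = 12.5 / 112.41 = 0.1112 mol
Cd²⁺ + 2e⁻ → Cd, so n(e⁻) = 2 × 0.1112 = 0.2224 mol
In series, the same 0.2224 mol of electrons flows through the second cell.
Cu²⁺ + 2e⁻ → Cu, so n(Cu) = 0.2224 / 2 = 0.1112 mol
m(Cu) = 0.1112 × 63.55 = 7.07 g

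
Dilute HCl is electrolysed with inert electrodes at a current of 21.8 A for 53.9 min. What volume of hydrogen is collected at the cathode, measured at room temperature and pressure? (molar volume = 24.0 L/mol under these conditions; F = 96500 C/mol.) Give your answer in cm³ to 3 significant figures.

Charge passed = 21.8 × 3234 = 70500 C
n(e⁻) = Q/F = 70500/96500 = 0.7306 mol
2H⁺ + 2e⁻ → H₂, so n(H₂) = 0.7306 / 2 = 0.3653 mol
V = 0.3653 × 24.0 = 8.767 L
= 8770 cm³

8770 cm³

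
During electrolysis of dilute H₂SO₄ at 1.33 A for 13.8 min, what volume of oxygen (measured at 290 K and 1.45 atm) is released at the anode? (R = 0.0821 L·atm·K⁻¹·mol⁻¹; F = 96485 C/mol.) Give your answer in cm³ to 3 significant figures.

46.9 cm³

Charge passed = 1.33 × 828 = 1101 C
Moles of electrons = 1101 / 96485 = 0.01141 mol
2H₂O → O₂ + 4H⁺ + 4e⁻, so n(O₂) = 0.01141 / 4 = 0.002853 mol
V = nRT/P = 0.002853 × 0.0821 × 290 / 1.45 = 0.04685 L
= 46.9 cm³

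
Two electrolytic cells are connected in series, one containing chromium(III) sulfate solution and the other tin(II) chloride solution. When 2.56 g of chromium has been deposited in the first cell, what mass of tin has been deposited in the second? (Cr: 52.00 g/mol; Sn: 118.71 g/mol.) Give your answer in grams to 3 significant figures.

8.77 g

n(Cr) = 2.56 / 52.00 = 0.04923 mol
Cr³⁺ + 3e⁻ → Cr, so n(e⁻) = 3 × 0.04923 = 0.1477 mol
In series, the same 0.1477 mol of electrons flows through the second cell.
Sn²⁺ + 2e⁻ → Sn, so n(Sn) = 0.1477 / 2 = 0.07385 mol
m(Sn) = 0.07385 × 118.71 = 8.77 g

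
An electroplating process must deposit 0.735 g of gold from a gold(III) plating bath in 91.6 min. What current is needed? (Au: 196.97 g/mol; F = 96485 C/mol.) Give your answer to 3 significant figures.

0.197 A

n(Au) = 0.735 / 196.97 = 0.003732 mol
Au³⁺ + 3e⁻ → Au, so n(e⁻) = 3 × 0.003732 = 0.01120 mol
Q = 0.01120 × 96485 = 1081 C
I = Q / t = 1081 / 5496 s = 0.197 A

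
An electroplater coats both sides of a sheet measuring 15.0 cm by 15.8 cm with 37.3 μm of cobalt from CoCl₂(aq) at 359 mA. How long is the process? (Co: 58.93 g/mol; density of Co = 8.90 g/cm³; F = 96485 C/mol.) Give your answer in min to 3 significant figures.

2390 min

Plated area = 2 × 15.0 × 15.8 = 474.0 cm²
Volume = 474.0 × 37.3×10⁻⁴ cm = 1.768 cm³
m(Co) = 1.768 × 8.90 = 15.74 g
n(Co) = 15.74 / 58.93 = 0.2671 mol; n(e⁻) = 2 × 0.2671 = 0.5342 mol
Q = 0.5342 × 96485 = 51540 C
t = 51540 / 0.359 = 1.436×10^5 s = 2390 min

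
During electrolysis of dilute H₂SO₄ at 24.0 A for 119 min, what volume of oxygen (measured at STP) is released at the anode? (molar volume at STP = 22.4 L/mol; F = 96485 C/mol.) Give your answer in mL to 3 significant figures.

9950 mL

Q = It = 24.0 × 7140 = 1.714×10^5 C
n(e⁻) = 1.714×10^5 / 96485 = 1.776 mol
2H₂O → O₂ + 4H⁺ + 4e⁻, so n(O₂) = 1.776 / 4 = 0.4440 mol
V = 0.4440 × 22.4 = 9.946 L
= 9950 mL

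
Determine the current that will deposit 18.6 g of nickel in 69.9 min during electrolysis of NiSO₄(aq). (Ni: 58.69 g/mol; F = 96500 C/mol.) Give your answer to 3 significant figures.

n(Ni) = 18.6 / 58.69 = 0.3169 mol
Ni²⁺ + 2e⁻ → Ni, so n(e⁻) = 2 × 0.3169 = 0.6338 mol
Q = 0.6338 × 96500 = 61160 C
I = Q / t = 61160 / 4194 s = 14.6 A

14.6 A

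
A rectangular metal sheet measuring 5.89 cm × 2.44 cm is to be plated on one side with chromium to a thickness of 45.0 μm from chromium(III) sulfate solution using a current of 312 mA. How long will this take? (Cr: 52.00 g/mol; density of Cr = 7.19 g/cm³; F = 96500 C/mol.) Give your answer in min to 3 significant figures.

Plated area = 5.89 × 2.44 = 14.37 cm²
Volume = 14.37 × 45.0×10⁻⁴ cm = 0.06467 cm³
m(Cr) = 0.06467 × 7.19 = 0.4650 g
n(Cr) = 0.4650 / 52.00 = 0.008942 mol; n(e⁻) = 3 × 0.008942 = 0.02683 mol
Q = 0.02683 × 96500 = 2589 C
t = 2589 / 0.312 = 8298 s = 138 min

138 min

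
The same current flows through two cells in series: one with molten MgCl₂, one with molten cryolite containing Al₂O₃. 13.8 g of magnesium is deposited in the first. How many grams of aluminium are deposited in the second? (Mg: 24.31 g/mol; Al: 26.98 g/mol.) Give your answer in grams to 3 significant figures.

10.2 g

n(Mg) = 13.8 / 24.31 = 0.5677 mol
Mg²⁺ + 2e⁻ → Mg, so n(e⁻) = 2 × 0.5677 = 1.135 mol
In series, the same 1.135 mol of electrons flows through the second cell.
Al³⁺ + 3e⁻ → Al, so n(Al) = 1.135 / 3 = 0.3783 mol
m(Al) = 0.3783 × 26.98 = 10.2 g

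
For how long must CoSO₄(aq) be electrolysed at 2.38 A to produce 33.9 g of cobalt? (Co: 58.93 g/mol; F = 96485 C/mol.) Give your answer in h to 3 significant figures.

13.0 h

n(Co) = 33.9 / 58.93 = 0.5753 mol
Co²⁺ + 2e⁻ → Co, so n(e⁻) = 2 × 0.5753 = 1.151 mol
Q = 1.151 × 96485 = 1.111×10^5 C
t = Q / I = 1.111×10^5 / 2.38 = 46680 s = 13.0 h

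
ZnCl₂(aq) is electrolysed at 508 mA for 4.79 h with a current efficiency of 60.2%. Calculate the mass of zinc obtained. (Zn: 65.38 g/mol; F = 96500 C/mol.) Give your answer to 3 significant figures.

1.79 g

Q = 0.508 × 17244 = 8760 C
n(e⁻) = 8760 / 96500 = 0.09078 mol
Zn²⁺ + 2e⁻ → Zn, so theoretical m(Zn) = 0.04539 × 65.38 = 2.968 g
Actual mass = 60.2% × 2.968 = 1.79 g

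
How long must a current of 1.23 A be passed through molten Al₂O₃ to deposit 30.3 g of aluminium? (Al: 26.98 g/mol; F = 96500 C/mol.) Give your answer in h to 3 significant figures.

73.4 h

n(Al) = 30.3 / 26.98 = 1.123 mol
Al³⁺ + 3e⁻ → Al, so n(e⁻) = 3 × 1.123 = 3.369 mol
Q = 3.369 × 96500 = 3.251×10^5 C
t = Q / I = 3.251×10^5 / 1.23 = 2.643×10^5 s = 73.4 h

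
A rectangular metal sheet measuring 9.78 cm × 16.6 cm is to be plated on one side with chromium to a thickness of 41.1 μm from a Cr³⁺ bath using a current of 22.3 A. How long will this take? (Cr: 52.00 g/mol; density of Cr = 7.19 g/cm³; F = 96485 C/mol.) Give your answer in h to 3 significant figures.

Plated area = 9.78 × 16.6 = 162.3 cm²
Volume = 162.3 × 41.1×10⁻⁴ cm = 0.6671 cm³
m(Cr) = 0.6671 × 7.19 = 4.796 g
n(Cr) = 4.796 / 52.00 = 0.09223 mol; n(e⁻) = 3 × 0.09223 = 0.2767 mol
Q = 0.2767 × 96485 = 26700 C
t = 26700 / 22.3 = 1197 s = 0.333 h

0.333 h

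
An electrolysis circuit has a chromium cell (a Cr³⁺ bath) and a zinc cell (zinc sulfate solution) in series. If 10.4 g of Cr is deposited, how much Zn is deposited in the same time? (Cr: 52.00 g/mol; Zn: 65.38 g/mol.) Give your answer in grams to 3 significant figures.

19.6 g

n(Cr) = 10.4 / 52.00 = 0.2000 mol
Cr³⁺ + 3e⁻ → Cr, so n(e⁻) = 3 × 0.2000 = 0.6000 mol
The cells are in series, so the same charge (and hence the same n(e⁻) = 0.6000 mol) passes through both.
Zn²⁺ + 2e⁻ → Zn, so n(Zn) = 0.6000 / 2 = 0.3000 mol
m(Zn) = 0.3000 × 65.38 = 19.6 g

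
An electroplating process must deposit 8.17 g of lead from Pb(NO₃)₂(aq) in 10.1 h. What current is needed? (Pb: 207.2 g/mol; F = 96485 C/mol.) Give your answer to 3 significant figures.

0.209 A

n(Pb) = 8.17 / 207.2 = 0.03943 mol
Pb²⁺ + 2e⁻ → Pb, so n(e⁻) = 2 × 0.03943 = 0.07886 mol
Q = 0.07886 × 96485 = 7609 C
I = Q / t = 7609 / 36360 s = 0.209 A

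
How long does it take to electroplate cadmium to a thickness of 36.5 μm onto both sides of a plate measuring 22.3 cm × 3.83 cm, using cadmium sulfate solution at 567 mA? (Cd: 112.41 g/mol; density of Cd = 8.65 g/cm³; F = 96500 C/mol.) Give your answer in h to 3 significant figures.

4.54 h

Plated area = 2 × 22.3 × 3.83 = 170.8 cm²
Volume = 170.8 × 36.5×10⁻⁴ cm = 0.6234 cm³
m(Cd) = 0.6234 × 8.65 = 5.392 g
n(Cd) = 5.392 / 112.41 = 0.04797 mol; n(e⁻) = 2 × 0.04797 = 0.09594 mol
Q = 0.09594 × 96500 = 9258 C
t = 9258 / 0.567 = 16330 s = 4.54 h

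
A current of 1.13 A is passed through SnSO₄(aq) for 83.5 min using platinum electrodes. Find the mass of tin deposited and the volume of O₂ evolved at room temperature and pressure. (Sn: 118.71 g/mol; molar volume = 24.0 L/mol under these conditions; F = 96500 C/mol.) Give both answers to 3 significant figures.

3.48 g Sn; 0.352 L O₂

Q = 1.13 × 5010 = 5661 C; n(e⁻) = 5661 / 96500 = 0.05866 mol
Cathode: Sn²⁺ + 2e⁻ → Sn → n(Sn) = 0.05866/2 = 0.02933 mol → 3.48 g
Anode: 2H₂O → O₂ + 4H⁺ + 4e⁻ → n(O₂) = 0.05866/4 = 0.01467 mol → 0.352 L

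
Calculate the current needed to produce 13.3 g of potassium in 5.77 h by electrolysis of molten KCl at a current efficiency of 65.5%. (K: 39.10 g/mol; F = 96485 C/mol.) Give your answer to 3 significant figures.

n(K) = 13.3 / 39.10 = 0.3402 mol
K⁺ + e⁻ → K, so n(e⁻) = 0.3402 mol
Q = 0.3402 × 96485 / 0.655 = 50110 C
I = Q / t = 50110 / 20772 s = 2.41 A

2.41 A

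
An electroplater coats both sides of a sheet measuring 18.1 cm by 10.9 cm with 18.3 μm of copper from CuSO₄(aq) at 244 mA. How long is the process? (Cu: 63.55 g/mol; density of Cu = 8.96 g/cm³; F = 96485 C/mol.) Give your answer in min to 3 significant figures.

Plated area = 2 × 18.1 × 10.9 = 394.6 cm²
Volume = 394.6 × 18.3×10⁻⁴ cm = 0.7221 cm³
m(Cu) = 0.7221 × 8.96 = 6.470 g
n(Cu) = 6.470 / 63.55 = 0.1018 mol; n(e⁻) = 2 × 0.1018 = 0.2036 mol
Q = 0.2036 × 96485 = 19640 C
t = 19640 / 0.244 = 80490 s = 1340 min

1340 min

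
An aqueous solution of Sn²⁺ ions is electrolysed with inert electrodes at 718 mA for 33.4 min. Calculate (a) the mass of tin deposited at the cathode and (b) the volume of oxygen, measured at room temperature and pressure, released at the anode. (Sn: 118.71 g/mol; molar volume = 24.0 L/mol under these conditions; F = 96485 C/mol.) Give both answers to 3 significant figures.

0.885 g Sn; 0.0895 L O₂

Q = 0.718 × 2004 = 1439 C; n(e⁻) = 1439 / 96485 = 0.01491 mol
Cathode: Sn²⁺ + 2e⁻ → Sn → n(Sn) = 0.01491/2 = 0.007455 mol → 0.885 g
Anode: 2H₂O → O₂ + 4H⁺ + 4e⁻ → n(O₂) = 0.01491/4 = 0.003728 mol → 0.0895 L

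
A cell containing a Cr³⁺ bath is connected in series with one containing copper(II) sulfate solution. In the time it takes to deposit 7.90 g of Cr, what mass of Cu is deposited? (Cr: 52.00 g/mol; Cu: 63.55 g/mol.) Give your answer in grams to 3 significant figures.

14.5 g

n(Cr) = 7.90 / 52.00 = 0.1519 mol
Cr³⁺ + 3e⁻ → Cr, so n(e⁻) = 3 × 0.1519 = 0.4557 mol
Since the cells are in series, n(e⁻) in the Cu cell is also 0.4557 mol.
Cu²⁺ + 2e⁻ → Cu, so n(Cu) = 0.4557 / 2 = 0.2279 mol
m(Cu) = 0.2279 × 63.55 = 14.5 g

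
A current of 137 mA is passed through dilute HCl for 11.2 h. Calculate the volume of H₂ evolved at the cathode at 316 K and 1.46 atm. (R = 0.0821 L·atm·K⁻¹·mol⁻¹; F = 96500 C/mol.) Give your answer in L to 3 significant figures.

Q = It = 0.137 × 40320 = 5524 C
n(e⁻) = Q/F = 5524/96500 = 0.05724 mol
2H⁺ + 2e⁻ → H₂, so n(H₂) = 0.05724 / 2 = 0.02862 mol
V = nRT/P = 0.02862 × 0.0821 × 316 / 1.46 = 0.5086 L

0.509 L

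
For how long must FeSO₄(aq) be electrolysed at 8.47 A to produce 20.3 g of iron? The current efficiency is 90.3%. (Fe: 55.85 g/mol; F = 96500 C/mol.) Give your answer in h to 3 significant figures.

2.55 h

n(Fe) = 20.3 / 55.85 = 0.3635 mol
Fe²⁺ + 2e⁻ → Fe, so n(e⁻) = 2 × 0.3635 = 0.7270 mol
Q = 0.7270 × 96500 / 0.903 = 77690 C
t = Q / I = 77690 / 8.47 = 9172 s = 2.55 h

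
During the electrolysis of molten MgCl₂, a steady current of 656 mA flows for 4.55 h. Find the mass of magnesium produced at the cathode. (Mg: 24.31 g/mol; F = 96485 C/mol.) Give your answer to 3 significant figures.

1.35 g

Charge passed = 0.656 × 16380 = 10750 C
Moles of electrons = 10750 / 96485 = 0.1114 mol
Mg²⁺ + 2e⁻ → Mg, so n(Mg) = 0.1114 / 2 = 0.05570 mol
m = 0.05570 × 24.31 = 1.35 g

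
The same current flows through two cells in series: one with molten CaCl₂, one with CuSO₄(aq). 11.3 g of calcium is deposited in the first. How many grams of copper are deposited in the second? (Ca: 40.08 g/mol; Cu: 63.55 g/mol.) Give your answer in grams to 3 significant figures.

n(Ca) = 11.3 / 40.08 = 0.2819 mol
Ca²⁺ + 2e⁻ → Ca, so n(e⁻) = 2 × 0.2819 = 0.5638 mol
Same current for the same time ⇒ same n(e⁻) = 0.5638 mol in both cells.
Cu²⁺ + 2e⁻ → Cu, so n(Cu) = 0.5638 / 2 = 0.2819 mol
m(Cu) = 0.2819 × 63.55 = 17.9 g

17.9 g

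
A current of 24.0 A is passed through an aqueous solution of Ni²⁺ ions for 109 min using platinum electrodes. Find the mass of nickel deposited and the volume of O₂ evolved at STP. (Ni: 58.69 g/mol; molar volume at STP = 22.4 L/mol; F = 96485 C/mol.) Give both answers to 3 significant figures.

47.7 g Ni; 9.11 L O₂

Q = 24.0 × 6540 = 1.570×10^5 C; n(e⁻) = 1.570×10^5 / 96485 = 1.627 mol
Cathode: Ni²⁺ + 2e⁻ → Ni → n(Ni) = 1.627/2 = 0.8135 mol → 47.7 g
Anode: 2H₂O → O₂ + 4H⁺ + 4e⁻ → n(O₂) = 1.627/4 = 0.4068 mol → 9.11 L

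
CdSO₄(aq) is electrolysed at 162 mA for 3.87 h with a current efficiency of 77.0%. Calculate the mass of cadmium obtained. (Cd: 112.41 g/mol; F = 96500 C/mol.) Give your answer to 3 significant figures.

1.01 g

Q = 0.162 × 13932 = 2257 C
n(e⁻) = 2257 / 96500 = 0.02339 mol
Cd²⁺ + 2e⁻ → Cd, so theoretical m(Cd) = 0.01170 × 112.41 = 1.315 g
Actual mass = 77.0% × 1.315 = 1.01 g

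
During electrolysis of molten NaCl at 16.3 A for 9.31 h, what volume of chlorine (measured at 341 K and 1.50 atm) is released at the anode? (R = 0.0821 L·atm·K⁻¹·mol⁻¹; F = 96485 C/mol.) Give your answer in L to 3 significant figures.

52.8 L

Q = 16.3 A × 33516 s = 5.463×10^5 C
Moles of electrons = 5.463×10^5 / 96485 = 5.662 mol
2Cl⁻ → Cl₂ + 2e⁻, so n(Cl₂) = 5.662 / 2 = 2.831 mol
V = nRT/P = 2.831 × 0.0821 × 341 / 1.50 = 52.84 L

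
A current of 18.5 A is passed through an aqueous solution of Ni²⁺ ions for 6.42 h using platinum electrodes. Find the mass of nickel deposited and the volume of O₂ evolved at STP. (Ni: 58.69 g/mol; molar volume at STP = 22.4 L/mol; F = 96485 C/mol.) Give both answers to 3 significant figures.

130 g Ni; 24.8 L O₂

Q = 18.5 × 23112 = 4.276×10^5 C; n(e⁻) = 4.276×10^5 / 96485 = 4.432 mol
Cathode: Ni²⁺ + 2e⁻ → Ni → n(Ni) = 4.432/2 = 2.216 mol → 130 g
Anode: 2H₂O → O₂ + 4H⁺ + 4e⁻ → n(O₂) = 4.432/4 = 1.108 mol → 24.8 L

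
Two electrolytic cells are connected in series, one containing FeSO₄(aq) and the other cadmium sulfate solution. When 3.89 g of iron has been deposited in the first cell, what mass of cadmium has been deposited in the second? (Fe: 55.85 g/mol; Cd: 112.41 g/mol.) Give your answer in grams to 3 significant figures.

n(Fe) = 3.89 / 55.85 = 0.06965 mol
Fe²⁺ + 2e⁻ → Fe, so n(e⁻) = 2 × 0.06965 = 0.1393 mol
In series, the same 0.1393 mol of electrons flows through the second cell.
Cd²⁺ + 2e⁻ → Cd, so n(Cd) = 0.1393 / 2 = 0.06965 mol
m(Cd) = 0.06965 × 112.41 = 7.83 g

7.83 g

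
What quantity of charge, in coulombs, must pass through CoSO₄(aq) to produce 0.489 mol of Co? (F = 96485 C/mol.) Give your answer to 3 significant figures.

94400 C

Co²⁺ + 2e⁻ → Co, so n(e⁻) = 2 × 0.489 = 0.9780 mol
Q = 0.9780 × 96485 = 94360 C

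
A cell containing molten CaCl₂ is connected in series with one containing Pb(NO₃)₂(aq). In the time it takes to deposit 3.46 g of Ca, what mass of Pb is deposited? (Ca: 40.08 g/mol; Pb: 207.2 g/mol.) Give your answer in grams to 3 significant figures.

n(Ca) = 3.46 / 40.08 = 0.08633 mol
Ca²⁺ + 2e⁻ → Ca, so n(e⁻) = 2 × 0.08633 = 0.1727 mol
Since the cells are in series, n(e⁻) in the Pb cell is also 0.1727 mol.
Pb²⁺ + 2e⁻ → Pb, so n(Pb) = 0.1727 / 2 = 0.08635 mol
m(Pb) = 0.08635 × 207.2 = 17.9 g

17.9 g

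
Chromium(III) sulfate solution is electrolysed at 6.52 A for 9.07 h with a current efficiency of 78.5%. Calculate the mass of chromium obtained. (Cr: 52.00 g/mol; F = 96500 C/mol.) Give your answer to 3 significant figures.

Q = 6.52 × 32652 = 2.129×10^5 C
n(e⁻) = 2.129×10^5 / 96500 = 2.206 mol
Cr³⁺ + 3e⁻ → Cr, so theoretical m(Cr) = 0.7353 × 52.00 = 38.24 g
Actual mass = 78.5% × 38.24 = 30.0 g

30.0 g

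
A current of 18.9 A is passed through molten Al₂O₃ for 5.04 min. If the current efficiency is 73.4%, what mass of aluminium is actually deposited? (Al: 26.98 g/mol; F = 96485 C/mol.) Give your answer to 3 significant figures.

Q = 18.9 × 302.4 = 5715 C
n(e⁻) = 5715 / 96485 = 0.05923 mol
Al³⁺ + 3e⁻ → Al, so theoretical m(Al) = 0.01974 × 26.98 = 0.5326 g
Actual mass = 73.4% × 0.5326 = 0.391 g

0.391 g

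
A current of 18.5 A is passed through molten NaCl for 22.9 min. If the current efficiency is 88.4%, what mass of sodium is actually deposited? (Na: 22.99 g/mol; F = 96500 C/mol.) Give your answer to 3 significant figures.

5.35 g

Q = 18.5 × 1374 = 25420 C
n(e⁻) = 25420 / 96500 = 0.2634 mol
Na⁺ + e⁻ → Na, so theoretical m(Na) = 0.2634 × 22.99 = 6.056 g
Actual mass = 88.4% × 6.056 = 5.35 g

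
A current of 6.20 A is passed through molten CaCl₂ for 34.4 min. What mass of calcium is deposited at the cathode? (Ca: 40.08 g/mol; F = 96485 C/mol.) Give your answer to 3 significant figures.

Q = It = 6.20 × 2064 = 12800 C
n(e⁻) = 12800 / 96485 = 0.1327 mol
Ca²⁺ + 2e⁻ → Ca, so n(Ca) = 0.1327 / 2 = 0.06635 mol
m = 0.06635 × 40.08 = 2.66 g

2.66 g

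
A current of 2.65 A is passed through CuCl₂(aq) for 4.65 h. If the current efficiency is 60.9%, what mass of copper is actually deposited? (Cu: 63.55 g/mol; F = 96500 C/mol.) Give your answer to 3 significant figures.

8.90 g

Q = 2.65 × 16740 = 44360 C
n(e⁻) = 44360 / 96500 = 0.4597 mol
Cu²⁺ + 2e⁻ → Cu, so theoretical m(Cu) = 0.2299 × 63.55 = 14.61 g
Actual mass = 60.9% × 14.61 = 8.90 g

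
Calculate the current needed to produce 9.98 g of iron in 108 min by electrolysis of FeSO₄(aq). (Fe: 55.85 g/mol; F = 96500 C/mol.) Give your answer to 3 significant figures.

5.32 A

n(Fe) = 9.98 / 55.85 = 0.1787 mol
Fe²⁺ + 2e⁻ → Fe, so n(e⁻) = 2 × 0.1787 = 0.3574 mol
Q = 0.3574 × 96500 = 34490 C
I = Q / t = 34490 / 6480 s = 5.32 A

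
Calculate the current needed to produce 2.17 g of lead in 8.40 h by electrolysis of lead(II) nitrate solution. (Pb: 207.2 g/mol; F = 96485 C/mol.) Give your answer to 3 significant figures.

0.0668 A

n(Pb) = 2.17 / 207.2 = 0.01047 mol
Pb²⁺ + 2e⁻ → Pb, so n(e⁻) = 2 × 0.01047 = 0.02094 mol
Q = 0.02094 × 96485 = 2020 C
I = Q / t = 2020 / 30240 s = 0.0668 A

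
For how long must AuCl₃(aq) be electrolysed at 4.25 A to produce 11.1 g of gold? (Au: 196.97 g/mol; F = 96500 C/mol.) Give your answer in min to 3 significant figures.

64.0 min

n(Au) = 11.1 / 196.97 = 0.05635 mol
Au³⁺ + 3e⁻ → Au, so n(e⁻) = 3 × 0.05635 = 0.1691 mol
Q = 0.1691 × 96500 = 16320 C
t = Q / I = 16320 / 4.25 = 3840 s = 64.0 min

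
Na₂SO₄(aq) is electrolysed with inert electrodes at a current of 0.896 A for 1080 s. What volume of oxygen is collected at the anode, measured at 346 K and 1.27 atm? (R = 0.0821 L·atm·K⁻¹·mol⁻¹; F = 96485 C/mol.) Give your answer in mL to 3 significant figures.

56.1 mL

Q = 0.896 A × 1080 s = 967.7 C
n(e⁻) = 967.7 / 96485 = 0.01003 mol
2H₂O → O₂ + 4H⁺ + 4e⁻, so n(O₂) = 0.01003 / 4 = 0.002508 mol
V = nRT/P = 0.002508 × 0.0821 × 346 / 1.27 = 0.05610 L
= 56.1 mL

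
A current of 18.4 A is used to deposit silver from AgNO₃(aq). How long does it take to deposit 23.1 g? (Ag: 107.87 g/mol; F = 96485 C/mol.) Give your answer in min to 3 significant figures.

18.7 min

n(Ag) = 23.1 / 107.87 = 0.2141 mol
Ag⁺ + e⁻ → Ag, so n(e⁻) = 0.2141 mol
Q = 0.2141 × 96485 = 20660 C
t = Q / I = 20660 / 18.4 = 1123 s = 18.7 min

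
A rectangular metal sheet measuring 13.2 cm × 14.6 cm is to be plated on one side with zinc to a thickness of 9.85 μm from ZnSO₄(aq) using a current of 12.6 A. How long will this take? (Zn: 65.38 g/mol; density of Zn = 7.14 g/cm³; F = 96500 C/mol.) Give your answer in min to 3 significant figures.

Plated area = 13.2 × 14.6 = 192.7 cm²
Volume = 192.7 × 9.85×10⁻⁴ cm = 0.1898 cm³
m(Zn) = 0.1898 × 7.14 = 1.355 g
n(Zn) = 1.355 / 65.38 = 0.02072 mol; n(e⁻) = 2 × 0.02072 = 0.04144 mol
Q = 0.04144 × 96500 = 3999 C
t = 3999 / 12.6 = 317.4 s = 5.29 min

5.29 min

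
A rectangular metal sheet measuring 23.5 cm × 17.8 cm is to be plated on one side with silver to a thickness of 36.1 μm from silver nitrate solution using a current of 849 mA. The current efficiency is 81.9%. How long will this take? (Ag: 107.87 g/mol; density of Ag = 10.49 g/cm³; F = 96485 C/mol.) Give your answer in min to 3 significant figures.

340 min

Plated area = 23.5 × 17.8 = 418.3 cm²
Volume = 418.3 × 36.1×10⁻⁴ cm = 1.510 cm³
m(Ag) = 1.510 × 10.49 = 15.84 g
n(Ag) = 15.84 / 107.87 = 0.1468 mol; n(e⁻) = 0.1468 mol
Q = 0.1468 × 96485 / 0.819 = 17290 C
t = 17290 / 0.849 = 20370 s = 340 min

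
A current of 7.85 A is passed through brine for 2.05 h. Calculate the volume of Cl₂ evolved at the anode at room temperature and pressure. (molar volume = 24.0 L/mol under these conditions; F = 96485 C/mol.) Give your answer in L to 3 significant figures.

7.21 L

Q = It = 7.85 × 7380 = 57930 C
n(e⁻) = Q/F = 57930/96485 = 0.6004 mol
2Cl⁻ → Cl₂ + 2e⁻, so n(Cl₂) = 0.6004 / 2 = 0.3002 mol
V = 0.3002 × 24.0 = 7.205 L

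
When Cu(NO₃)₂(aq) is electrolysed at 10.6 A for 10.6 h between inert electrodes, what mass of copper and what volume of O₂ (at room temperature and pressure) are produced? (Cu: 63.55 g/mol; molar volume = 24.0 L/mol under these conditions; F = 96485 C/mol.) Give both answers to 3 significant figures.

Q = 10.6 × 38160 = 4.045×10^5 C; n(e⁻) = 4.045×10^5 / 96485 = 4.192 mol
Cathode: Cu²⁺ + 2e⁻ → Cu → n(Cu) = 4.192/2 = 2.096 mol → 133 g
Anode: 2H₂O → O₂ + 4H⁺ + 4e⁻ → n(O₂) = 4.192/4 = 1.048 mol → 25.2 L

133 g Cu; 25.2 L O₂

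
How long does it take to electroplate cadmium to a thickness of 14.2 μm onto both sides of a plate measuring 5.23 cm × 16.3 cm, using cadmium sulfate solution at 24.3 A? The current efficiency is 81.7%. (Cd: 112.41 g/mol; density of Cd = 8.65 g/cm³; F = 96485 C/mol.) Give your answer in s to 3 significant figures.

181 s

Plated area = 2 × 5.23 × 16.3 = 170.5 cm²
Volume = 170.5 × 14.2×10⁻⁴ cm = 0.2421 cm³
m(Cd) = 0.2421 × 8.65 = 2.094 g
n(Cd) = 2.094 / 112.41 = 0.01863 mol; n(e⁻) = 2 × 0.01863 = 0.03726 mol
Q = 0.03726 × 96485 / 0.817 = 4400 C
t = 4400 / 24.3 = 181.1 s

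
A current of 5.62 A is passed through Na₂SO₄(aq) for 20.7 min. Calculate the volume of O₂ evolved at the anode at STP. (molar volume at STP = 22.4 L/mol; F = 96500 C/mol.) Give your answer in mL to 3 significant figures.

Q = It = 5.62 × 1242 = 6980 C
n(e⁻) = 6980 / 96500 = 0.07233 mol
2H₂O → O₂ + 4H⁺ + 4e⁻, so n(O₂) = 0.07233 / 4 = 0.01808 mol
V = 0.01808 × 22.4 = 0.4050 L
= 405 mL

405 mL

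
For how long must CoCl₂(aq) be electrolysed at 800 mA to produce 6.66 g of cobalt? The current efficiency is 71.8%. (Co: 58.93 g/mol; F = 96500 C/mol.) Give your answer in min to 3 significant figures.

633 min

n(Co) = 6.66 / 58.93 = 0.1130 mol
Co²⁺ + 2e⁻ → Co, so n(e⁻) = 2 × 0.1130 = 0.2260 mol
Q = 0.2260 × 96500 / 0.718 = 30370 C
t = Q / I = 30370 / 0.800 = 37960 s = 633 min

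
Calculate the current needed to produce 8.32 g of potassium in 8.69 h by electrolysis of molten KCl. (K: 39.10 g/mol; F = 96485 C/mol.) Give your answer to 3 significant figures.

0.656 A

n(K) = 8.32 / 39.10 = 0.2128 mol
K⁺ + e⁻ → K, so n(e⁻) = 0.2128 mol
Q = 0.2128 × 96485 = 20530 C
I = Q / t = 20530 / 31284 s = 0.656 A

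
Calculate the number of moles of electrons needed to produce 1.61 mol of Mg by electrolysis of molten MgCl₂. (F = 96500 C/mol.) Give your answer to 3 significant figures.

Mg²⁺ + 2e⁻ → Mg, so n(e⁻) = 2 × 1.61 = 3.220 mol

3.22 mol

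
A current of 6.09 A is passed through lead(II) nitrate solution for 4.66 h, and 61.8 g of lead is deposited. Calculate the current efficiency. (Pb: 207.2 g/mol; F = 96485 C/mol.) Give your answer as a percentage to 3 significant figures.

56.3%

Q = 6.09 × 16776 = 1.022×10^5 C
n(e⁻) = 1.022×10^5 / 96485 = 1.059 mol
Pb²⁺ + 2e⁻ → Pb, so theoretical n(Pb) = 0.5295 mol → 109.7 g
Efficiency = 61.8 / 109.7 = 0.5634 = 56.3%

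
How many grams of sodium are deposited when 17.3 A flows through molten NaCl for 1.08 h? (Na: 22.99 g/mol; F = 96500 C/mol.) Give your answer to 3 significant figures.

16.0 g

Charge passed = 17.3 × 3888 = 67260 C
n(e⁻) = Q/F = 67260/96500 = 0.6970 mol
Na⁺ + e⁻ → Na, so n(Na) = 0.6970 mol
m = 0.6970 × 22.99 = 16.0 g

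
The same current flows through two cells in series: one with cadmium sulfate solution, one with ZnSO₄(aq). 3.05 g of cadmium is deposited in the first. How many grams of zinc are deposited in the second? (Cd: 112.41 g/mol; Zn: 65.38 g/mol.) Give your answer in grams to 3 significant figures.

1.77 g

n(Cd) = 3.05 / 112.41 = 0.02713 mol
Cd²⁺ + 2e⁻ → Cd, so n(e⁻) = 2 × 0.02713 = 0.05426 mol
Same current for the same time ⇒ same n(e⁻) = 0.05426 mol in both cells.
Zn²⁺ + 2e⁻ → Zn, so n(Zn) = 0.05426 / 2 = 0.02713 mol
m(Zn) = 0.02713 × 65.38 = 1.77 g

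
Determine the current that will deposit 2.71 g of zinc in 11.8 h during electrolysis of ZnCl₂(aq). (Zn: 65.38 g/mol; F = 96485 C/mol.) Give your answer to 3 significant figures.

n(Zn) = 2.71 / 65.38 = 0.04145 mol
Zn²⁺ + 2e⁻ → Zn, so n(e⁻) = 2 × 0.04145 = 0.08290 mol
Q = 0.08290 × 96485 = 7999 C
I = Q / t = 7999 / 42480 s = 0.188 A

0.188 A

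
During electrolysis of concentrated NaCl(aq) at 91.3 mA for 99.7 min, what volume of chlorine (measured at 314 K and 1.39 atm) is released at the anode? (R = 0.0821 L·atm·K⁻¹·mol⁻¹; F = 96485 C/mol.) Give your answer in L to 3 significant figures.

Q = It = 0.0913 × 5982 = 546.2 C
n(e⁻) = Q/F = 546.2/96485 = 0.005661 mol
2Cl⁻ → Cl₂ + 2e⁻, so n(Cl₂) = 0.005661 / 2 = 0.002831 mol
V = nRT/P = 0.002831 × 0.0821 × 314 / 1.39 = 0.05250 L

0.0525 L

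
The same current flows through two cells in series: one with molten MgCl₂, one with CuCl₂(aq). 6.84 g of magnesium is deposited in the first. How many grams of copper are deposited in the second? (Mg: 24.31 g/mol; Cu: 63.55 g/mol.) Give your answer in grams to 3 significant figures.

17.9 g

n(Mg) = 6.84 / 24.31 = 0.2814 mol
Mg²⁺ + 2e⁻ → Mg, so n(e⁻) = 2 × 0.2814 = 0.5628 mol
Since the cells are in series, n(e⁻) in the Cu cell is also 0.5628 mol.
Cu²⁺ + 2e⁻ → Cu, so n(Cu) = 0.5628 / 2 = 0.2814 mol
m(Cu) = 0.2814 × 63.55 = 17.9 g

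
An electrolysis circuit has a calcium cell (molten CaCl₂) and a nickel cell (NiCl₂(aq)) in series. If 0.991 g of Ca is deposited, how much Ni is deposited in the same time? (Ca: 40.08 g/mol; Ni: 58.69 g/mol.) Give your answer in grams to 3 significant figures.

1.45 g

n(Ca) = 0.991 / 40.08 = 0.02473 mol
Ca²⁺ + 2e⁻ → Ca, so n(e⁻) = 2 × 0.02473 = 0.04946 mol
Same current for the same time ⇒ same n(e⁻) = 0.04946 mol in both cells.
Ni²⁺ + 2e⁻ → Ni, so n(Ni) = 0.04946 / 2 = 0.02473 mol
m(Ni) = 0.02473 × 58.69 = 1.45 g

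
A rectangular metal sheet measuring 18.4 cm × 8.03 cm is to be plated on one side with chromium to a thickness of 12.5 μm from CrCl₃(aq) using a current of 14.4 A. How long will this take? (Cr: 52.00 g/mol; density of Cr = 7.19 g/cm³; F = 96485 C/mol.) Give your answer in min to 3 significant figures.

Plated area = 18.4 × 8.03 = 147.8 cm²
Volume = 147.8 × 12.5×10⁻⁴ cm = 0.1848 cm³
m(Cr) = 0.1848 × 7.19 = 1.329 g
n(Cr) = 1.329 / 52.00 = 0.02556 mol; n(e⁻) = 3 × 0.02556 = 0.07668 mol
Q = 0.07668 × 96485 = 7398 C
t = 7398 / 14.4 = 513.8 s = 8.56 min

8.56 min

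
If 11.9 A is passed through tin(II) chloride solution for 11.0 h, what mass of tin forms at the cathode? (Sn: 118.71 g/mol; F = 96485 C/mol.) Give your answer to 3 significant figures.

Q = 11.9 A × 39600 s = 4.712×10^5 C
n(e⁻) = 4.712×10^5 / 96485 = 4.884 mol
Sn²⁺ + 2e⁻ → Sn, so n(Sn) = 4.884 / 2 = 2.442 mol
m = 2.442 × 118.71 = 290 g

290 g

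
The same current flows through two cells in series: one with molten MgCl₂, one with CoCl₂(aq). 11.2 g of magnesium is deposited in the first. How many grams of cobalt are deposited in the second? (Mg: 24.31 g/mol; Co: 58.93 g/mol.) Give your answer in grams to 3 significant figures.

n(Mg) = 11.2 / 24.31 = 0.4607 mol
Mg²⁺ + 2e⁻ → Mg, so n(e⁻) = 2 × 0.4607 = 0.9214 mol
Same current for the same time ⇒ same n(e⁻) = 0.9214 mol in both cells.
Co²⁺ + 2e⁻ → Co, so n(Co) = 0.9214 / 2 = 0.4607 mol
m(Co) = 0.4607 × 58.93 = 27.1 g

27.1 g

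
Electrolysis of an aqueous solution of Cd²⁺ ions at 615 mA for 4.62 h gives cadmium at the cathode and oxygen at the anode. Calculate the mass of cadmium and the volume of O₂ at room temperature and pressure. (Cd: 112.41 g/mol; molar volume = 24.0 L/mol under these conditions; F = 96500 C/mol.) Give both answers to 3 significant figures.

5.96 g Cd; 0.636 L O₂

Q = 0.615 × 16632 = 10230 C; n(e⁻) = 10230 / 96500 = 0.1060 mol
Cathode: Cd²⁺ + 2e⁻ → Cd → n(Cd) = 0.1060/2 = 0.05300 mol → 5.96 g
Anode: 2H₂O → O₂ + 4H⁺ + 4e⁻ → n(O₂) = 0.1060/4 = 0.02650 mol → 0.636 L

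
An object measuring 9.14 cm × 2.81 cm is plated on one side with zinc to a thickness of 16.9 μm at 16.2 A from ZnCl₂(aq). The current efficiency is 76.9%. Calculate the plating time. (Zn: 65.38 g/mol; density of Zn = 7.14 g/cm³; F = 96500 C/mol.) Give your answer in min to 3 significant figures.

1.22 min

Plated area = 9.14 × 2.81 = 25.68 cm²
Volume = 25.68 × 16.9×10⁻⁴ cm = 0.04340 cm³
m(Zn) = 0.04340 × 7.14 = 0.3099 g
n(Zn) = 0.3099 / 65.38 = 0.004740 mol; n(e⁻) = 2 × 0.004740 = 0.009480 mol
Q = 0.009480 × 96500 / 0.769 = 1190 C
t = 1190 / 16.2 = 73.46 s = 1.22 min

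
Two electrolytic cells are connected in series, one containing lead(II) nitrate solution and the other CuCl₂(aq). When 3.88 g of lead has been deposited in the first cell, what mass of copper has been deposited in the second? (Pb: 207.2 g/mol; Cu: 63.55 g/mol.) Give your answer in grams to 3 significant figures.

n(Pb) = 3.88 / 207.2 = 0.01873 mol
Pb²⁺ + 2e⁻ → Pb, so n(e⁻) = 2 × 0.01873 = 0.03746 mol
Since the cells are in series, n(e⁻) in the Cu cell is also 0.03746 mol.
Cu²⁺ + 2e⁻ → Cu, so n(Cu) = 0.03746 / 2 = 0.01873 mol
m(Cu) = 0.01873 × 63.55 = 1.19 g

1.19 g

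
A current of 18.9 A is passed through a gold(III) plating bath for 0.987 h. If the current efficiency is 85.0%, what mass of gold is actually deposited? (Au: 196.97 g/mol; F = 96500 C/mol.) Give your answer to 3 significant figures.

38.8 g

Q = 18.9 × 3553.2 = 67160 C
n(e⁻) = 67160 / 96500 = 0.6960 mol
Au³⁺ + 3e⁻ → Au, so theoretical m(Au) = 0.2320 × 196.97 = 45.70 g
Actual mass = 85.0% × 45.70 = 38.8 g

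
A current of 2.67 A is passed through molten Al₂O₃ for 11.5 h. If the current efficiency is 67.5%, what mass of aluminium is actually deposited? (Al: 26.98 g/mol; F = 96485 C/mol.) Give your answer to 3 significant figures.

Q = 2.67 × 41400 = 1.105×10^5 C
n(e⁻) = 1.105×10^5 / 96485 = 1.145 mol
Al³⁺ + 3e⁻ → Al, so theoretical m(Al) = 0.3817 × 26.98 = 10.30 g
Actual mass = 67.5% × 10.30 = 6.95 g

6.95 g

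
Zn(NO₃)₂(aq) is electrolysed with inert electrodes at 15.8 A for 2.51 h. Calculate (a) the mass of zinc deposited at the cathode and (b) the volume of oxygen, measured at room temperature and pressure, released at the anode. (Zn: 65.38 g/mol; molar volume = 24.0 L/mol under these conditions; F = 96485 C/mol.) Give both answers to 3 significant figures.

48.4 g Zn; 8.88 L O₂

Q = 15.8 × 9036 = 1.428×10^5 C; n(e⁻) = 1.428×10^5 / 96485 = 1.480 mol
Cathode: Zn²⁺ + 2e⁻ → Zn → n(Zn) = 1.480/2 = 0.7400 mol → 48.4 g
Anode: 2H₂O → O₂ + 4H⁺ + 4e⁻ → n(O₂) = 1.480/4 = 0.3700 mol → 8.88 L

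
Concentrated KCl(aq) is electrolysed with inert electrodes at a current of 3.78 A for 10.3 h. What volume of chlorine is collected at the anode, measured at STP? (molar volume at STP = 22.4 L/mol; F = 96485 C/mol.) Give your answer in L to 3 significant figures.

Q = 3.78 A × 37080 s = 1.402×10^5 C
n(e⁻) = Q/F = 1.402×10^5/96485 = 1.453 mol
2Cl⁻ → Cl₂ + 2e⁻, so n(Cl₂) = 1.453 / 2 = 0.7265 mol
V = 0.7265 × 22.4 = 16.27 L

16.3 L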